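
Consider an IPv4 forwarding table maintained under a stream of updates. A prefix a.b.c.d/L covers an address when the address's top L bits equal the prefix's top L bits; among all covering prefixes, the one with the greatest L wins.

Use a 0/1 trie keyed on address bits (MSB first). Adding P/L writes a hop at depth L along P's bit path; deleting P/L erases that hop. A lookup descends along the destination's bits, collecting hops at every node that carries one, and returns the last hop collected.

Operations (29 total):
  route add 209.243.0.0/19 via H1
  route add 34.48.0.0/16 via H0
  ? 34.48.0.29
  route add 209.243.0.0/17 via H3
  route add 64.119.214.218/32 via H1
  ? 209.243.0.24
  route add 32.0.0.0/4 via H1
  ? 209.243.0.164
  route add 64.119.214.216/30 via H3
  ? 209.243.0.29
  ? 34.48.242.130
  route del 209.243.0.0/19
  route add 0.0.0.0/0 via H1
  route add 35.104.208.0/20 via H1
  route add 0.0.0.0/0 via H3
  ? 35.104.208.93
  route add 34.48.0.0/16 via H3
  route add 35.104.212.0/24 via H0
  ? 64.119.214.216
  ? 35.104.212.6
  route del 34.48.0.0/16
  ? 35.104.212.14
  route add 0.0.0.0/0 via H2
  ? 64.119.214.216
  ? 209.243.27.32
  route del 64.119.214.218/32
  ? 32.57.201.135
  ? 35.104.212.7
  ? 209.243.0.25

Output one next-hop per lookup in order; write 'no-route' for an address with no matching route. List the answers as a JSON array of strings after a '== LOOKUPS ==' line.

Process each operation:
  add 209.243.0.0/19 -> H1 at depth 19
  add 34.48.0.0/16 -> H0 at depth 16
  lookup 34.48.0.29: bits 0010001000110000 walk d0:-→d1:-→d2:-→d3:-→d4:-→d5:-→d6:-→d7:-→d8:-→d9:-→d10:-→d11:-→d12:-→d13:-→d14:-→d15:-→d16:H0 -> H0
  add 209.243.0.0/17 -> H3 at depth 17
  add 64.119.214.218/32 -> H1 at depth 32
  lookup 209.243.0.24: bits 1101000111110011000 walk d0:-→d1:-→d2:-→d3:-→d4:-→d5:-→d6:-→d7:-→d8:-→d9:-→d10:-→d11:-→d12:-→d13:-→d14:-→d15:-→d16:-→d17:H3→d18:-→d19:H1 -> H1
  add 32.0.0.0/4 -> H1 at depth 4
  lookup 209.243.0.164: bits 1101000111110011000 walk d0:-→d1:-→d2:-→d3:-→d4:-→d5:-→d6:-→d7:-→d8:-→d9:-→d10:-→d11:-→d12:-→d13:-→d14:-→d15:-→d16:-→d17:H3→d18:-→d19:H1 -> H1
  add 64.119.214.216/30 -> H3 at depth 30
  lookup 209.243.0.29: bits 1101000111110011000 walk d0:-→d1:-→d2:-→d3:-→d4:-→d5:-→d6:-→d7:-→d8:-→d9:-→d10:-→d11:-→d12:-→d13:-→d14:-→d15:-→d16:-→d17:H3→d18:-→d19:H1 -> H1
  lookup 34.48.242.130: bits 0010001000110000 walk d0:-→d1:-→d2:-→d3:-→d4:H1→d5:-→d6:-→d7:-→d8:-→d9:-→d10:-→d11:-→d12:-→d13:-→d14:-→d15:-→d16:H0 -> H0
  del 209.243.0.0/19 (clear depth 19)
  add 0.0.0.0/0 -> H1 at depth 0
  add 35.104.208.0/20 -> H1 at depth 20
  add 0.0.0.0/0 -> H3 at depth 0
  lookup 35.104.208.93: bits 00100011011010001101 walk d0:H3→d1:-→d2:-→d3:-→d4:H1→d5:-→d6:-→d7:-→d8:-→d9:-→d10:-→d11:-→d12:-→d13:-→d14:-→d15:-→d16:-→d17:-→d18:-→d19:-→d20:H1 -> H1
  add 34.48.0.0/16 -> H3 at depth 16
  add 35.104.212.0/24 -> H0 at depth 24
  lookup 64.119.214.216: bits 010000000111011111010110110110 walk d0:H3→d1:-→d2:-→d3:-→d4:-→d5:-→d6:-→d7:-→d8:-→d9:-→d10:-→d11:-→d12:-→d13:-→d14:-→d15:-→d16:-→d17:-→d18:-→d19:-→d20:-→d21:-→d22:-→d23:-→d24:-→d25:-→d26:-→d27:-→d28:-→d29:-→d30:H3 -> H3
  lookup 35.104.212.6: bits 001000110110100011010100 walk d0:H3→d1:-→d2:-→d3:-→d4:H1→d5:-→d6:-→d7:-→d8:-→d9:-→d10:-→d11:-→d12:-→d13:-→d14:-→d15:-→d16:-→d17:-→d18:-→d19:-→d20:H1→d21:-→d22:-→d23:-→d24:H0 -> H0
  del 34.48.0.0/16 (clear depth 16)
  lookup 35.104.212.14: bits 001000110110100011010100 walk d0:H3→d1:-→d2:-→d3:-→d4:H1→d5:-→d6:-→d7:-→d8:-→d9:-→d10:-→d11:-→d12:-→d13:-→d14:-→d15:-→d16:-→d17:-→d18:-→d19:-→d20:H1→d21:-→d22:-→d23:-→d24:H0 -> H0
  add 0.0.0.0/0 -> H2 at depth 0
  lookup 64.119.214.216: bits 010000000111011111010110110110 walk d0:H2→d1:-→d2:-→d3:-→d4:-→d5:-→d6:-→d7:-→d8:-→d9:-→d10:-→d11:-→d12:-→d13:-→d14:-→d15:-→d16:-→d17:-→d18:-→d19:-→d20:-→d21:-→d22:-→d23:-→d24:-→d25:-→d26:-→d27:-→d28:-→d29:-→d30:H3 -> H3
  lookup 209.243.27.32: bits 1101000111110011000 walk d0:H2→d1:-→d2:-→d3:-→d4:-→d5:-→d6:-→d7:-→d8:-→d9:-→d10:-→d11:-→d12:-→d13:-→d14:-→d15:-→d16:-→d17:H3→d18:-→d19:- -> H3
  del 64.119.214.218/32 (clear depth 32)
  lookup 32.57.201.135: bits 001000 walk d0:H2→d1:-→d2:-→d3:-→d4:H1→d5:-→d6:- -> H1
  lookup 35.104.212.7: bits 001000110110100011010100 walk d0:H2→d1:-→d2:-→d3:-→d4:H1→d5:-→d6:-→d7:-→d8:-→d9:-→d10:-→d11:-→d12:-→d13:-→d14:-→d15:-→d16:-→d17:-→d18:-→d19:-→d20:H1→d21:-→d22:-→d23:-→d24:H0 -> H0
  lookup 209.243.0.25: bits 1101000111110011000 walk d0:H2→d1:-→d2:-→d3:-→d4:-→d5:-→d6:-→d7:-→d8:-→d9:-→d10:-→d11:-→d12:-→d13:-→d14:-→d15:-→d16:-→d17:H3→d18:-→d19:- -> H3

== LOOKUPS ==
["H0","H1","H1","H1","H0","H1","H3","H0","H0","H3","H3","H1","H0","H3"]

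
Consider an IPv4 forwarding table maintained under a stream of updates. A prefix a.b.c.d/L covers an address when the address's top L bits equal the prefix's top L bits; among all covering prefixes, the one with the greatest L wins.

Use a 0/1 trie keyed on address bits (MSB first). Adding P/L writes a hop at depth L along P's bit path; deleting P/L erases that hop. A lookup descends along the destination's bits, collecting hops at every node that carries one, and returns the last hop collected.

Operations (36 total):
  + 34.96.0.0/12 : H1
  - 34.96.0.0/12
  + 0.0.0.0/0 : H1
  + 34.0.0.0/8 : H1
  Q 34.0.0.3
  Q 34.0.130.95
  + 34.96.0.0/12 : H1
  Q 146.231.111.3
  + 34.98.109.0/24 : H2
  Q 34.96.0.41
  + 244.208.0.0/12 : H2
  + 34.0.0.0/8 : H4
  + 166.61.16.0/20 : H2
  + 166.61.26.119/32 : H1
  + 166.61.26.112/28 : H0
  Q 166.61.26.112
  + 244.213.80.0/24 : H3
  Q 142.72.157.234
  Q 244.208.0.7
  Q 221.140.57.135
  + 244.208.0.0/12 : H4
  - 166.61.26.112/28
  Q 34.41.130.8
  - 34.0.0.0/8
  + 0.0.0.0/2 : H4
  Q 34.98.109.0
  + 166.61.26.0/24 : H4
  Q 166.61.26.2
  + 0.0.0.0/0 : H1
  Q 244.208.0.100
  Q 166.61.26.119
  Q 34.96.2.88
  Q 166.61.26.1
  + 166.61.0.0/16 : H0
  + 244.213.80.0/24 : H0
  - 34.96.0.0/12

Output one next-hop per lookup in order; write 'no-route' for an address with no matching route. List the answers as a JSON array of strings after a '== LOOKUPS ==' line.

Trace:
  + 34.96.0.0/12 (H1) depth=12
  del 34.96.0.0/12 (clear depth 12)
  + 0.0.0.0/0 (H1) depth=0
  + 34.0.0.0/8 (H1) depth=8
  lookup 34.0.0.3: bits 001000100 walk d0:H1→d1:-→d2:-→d3:-→d4:-→d5:-→d6:-→d7:-→d8:H1→d9:- -> H1
  lookup 34.0.130.95: bits 001000100 walk d0:H1→d1:-→d2:-→d3:-→d4:-→d5:-→d6:-→d7:-→d8:H1→d9:- -> H1
  + 34.96.0.0/12 (H1) depth=12
  lookup 146.231.111.3: bits ε walk d0:H1 -> H1
  + 34.98.109.0/24 (H2) depth=24
  lookup 34.96.0.41: bits 00100010011000 walk d0:H1→d1:-→d2:-→d3:-→d4:-→d5:-→d6:-→d7:-→d8:H1→d9:-→d10:-→d11:-→d12:H1→d13:-→d14:- -> H1
  + 244.208.0.0/12 (H2) depth=12
  + 34.0.0.0/8 (H4) depth=8
  + 166.61.16.0/20 (H2) depth=20
  + 166.61.26.119/32 (H1) depth=32
  + 166.61.26.112/28 (H0) depth=28
  lookup 166.61.26.112: bits 10100110001111010001101001110 walk d0:H1→d1:-→d2:-→d3:-→d4:-→d5:-→d6:-→d7:-→d8:-→d9:-→d10:-→d11:-→d12:-→d13:-→d14:-→d15:-→d16:-→d17:-→d18:-→d19:-→d20:H2→d21:-→d22:-→d23:-→d24:-→d25:-→d26:-→d27:-→d28:H0→d29:- -> H0
  + 244.213.80.0/24 (H3) depth=24
  lookup 142.72.157.234: bits 10 walk d0:H1→d1:-→d2:- -> H1
  lookup 244.208.0.7: bits 1111010011010 walk d0:H1→d1:-→d2:-→d3:-→d4:-→d5:-→d6:-→d7:-→d8:-→d9:-→d10:-→d11:-→d12:H2→d13:- -> H2
  lookup 221.140.57.135: bits 11 walk d0:H1→d1:-→d2:- -> H1
  + 244.208.0.0/12 (H4) depth=12
  del 166.61.26.112/28 (clear depth 28)
  lookup 34.41.130.8: bits 001000100 walk d0:H1→d1:-→d2:-→d3:-→d4:-→d5:-→d6:-→d7:-→d8:H4→d9:- -> H4
  del 34.0.0.0/8 (clear depth 8)
  + 0.0.0.0/2 (H4) depth=2
  lookup 34.98.109.0: bits 001000100110001001101101 walk d0:H1→d1:-→d2:H4→d3:-→d4:-→d5:-→d6:-→d7:-→d8:-→d9:-→d10:-→d11:-→d12:H1→d13:-→d14:-→d15:-→d16:-→d17:-→d18:-→d19:-→d20:-→d21:-→d22:-→d23:-→d24:H2 -> H2
  + 166.61.26.0/24 (H4) depth=24
  lookup 166.61.26.2: bits 1010011000111101000110100 walk d0:H1→d1:-→d2:-→d3:-→d4:-→d5:-→d6:-→d7:-→d8:-→d9:-→d10:-→d11:-→d12:-→d13:-→d14:-→d15:-→d16:-→d17:-→d18:-→d19:-→d20:H2→d21:-→d22:-→d23:-→d24:H4→d25:- -> H4
  + 0.0.0.0/0 (H1) depth=0
  lookup 244.208.0.100: bits 1111010011010 walk d0:H1→d1:-→d2:-→d3:-→d4:-→d5:-→d6:-→d7:-→d8:-→d9:-→d10:-→d11:-→d12:H4→d13:- -> H4
  lookup 166.61.26.119: bits 10100110001111010001101001110111 walk d0:H1→d1:-→d2:-→d3:-→d4:-→d5:-→d6:-→d7:-→d8:-→d9:-→d10:-→d11:-→d12:-→d13:-→d14:-→d15:-→d16:-→d17:-→d18:-→d19:-→d20:H2→d21:-→d22:-→d23:-→d24:H4→d25:-→d26:-→d27:-→d28:-→d29:-→d30:-→d31:-→d32:H1 -> H1
  lookup 34.96.2.88: bits 00100010011000 walk d0:H1→d1:-→d2:H4→d3:-→d4:-→d5:-→d6:-→d7:-→d8:-→d9:-→d10:-→d11:-→d12:H1→d13:-→d14:- -> H1
  lookup 166.61.26.1: bits 1010011000111101000110100 walk d0:H1→d1:-→d2:-→d3:-→d4:-→d5:-→d6:-→d7:-→d8:-→d9:-→d10:-→d11:-→d12:-→d13:-→d14:-→d15:-→d16:-→d17:-→d18:-→d19:-→d20:H2→d21:-→d22:-→d23:-→d24:H4→d25:- -> H4
  + 166.61.0.0/16 (H0) depth=16
  + 244.213.80.0/24 (H0) depth=24
  del 34.96.0.0/12 (clear depth 12)

== LOOKUPS ==
["H1","H1","H1","H1","H0","H1","H2","H1","H4","H2","H4","H4","H1","H1","H4"]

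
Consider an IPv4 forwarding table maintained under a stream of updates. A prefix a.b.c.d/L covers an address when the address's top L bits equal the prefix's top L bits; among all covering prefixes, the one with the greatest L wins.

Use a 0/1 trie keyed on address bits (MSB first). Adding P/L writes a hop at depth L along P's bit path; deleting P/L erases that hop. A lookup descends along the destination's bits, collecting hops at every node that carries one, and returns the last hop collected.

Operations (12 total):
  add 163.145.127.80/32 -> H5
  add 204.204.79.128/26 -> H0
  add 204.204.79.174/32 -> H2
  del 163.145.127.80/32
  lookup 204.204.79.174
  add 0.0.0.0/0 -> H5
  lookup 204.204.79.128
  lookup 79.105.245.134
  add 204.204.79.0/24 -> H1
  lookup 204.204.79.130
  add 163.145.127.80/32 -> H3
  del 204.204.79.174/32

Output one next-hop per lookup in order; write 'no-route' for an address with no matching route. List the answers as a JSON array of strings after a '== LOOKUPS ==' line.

Trace:
  + 163.145.127.80/32 (H5) depth=32
  + 204.204.79.128/26 (H0) depth=26
  + 204.204.79.174/32 (H2) depth=32
  - 163.145.127.80/32 clear@32
  Q 204.204.79.174: descend 11001100110011000100111110101110 ; hops seen [H0,H2] ; pick H2
  + 0.0.0.0/0 (H5) depth=0
  Q 204.204.79.128: descend 11001100110011000100111110 ; hops seen [H5,H0] ; pick H0
  Q 79.105.245.134: descend ε ; hops seen [H5] ; pick H5
  + 204.204.79.0/24 (H1) depth=24
  Q 204.204.79.130: descend 11001100110011000100111110 ; hops seen [H5,H1,H0] ; pick H0
  + 163.145.127.80/32 (H3) depth=32
  - 204.204.79.174/32 clear@32

== LOOKUPS ==
["H2","H0","H5","H0"]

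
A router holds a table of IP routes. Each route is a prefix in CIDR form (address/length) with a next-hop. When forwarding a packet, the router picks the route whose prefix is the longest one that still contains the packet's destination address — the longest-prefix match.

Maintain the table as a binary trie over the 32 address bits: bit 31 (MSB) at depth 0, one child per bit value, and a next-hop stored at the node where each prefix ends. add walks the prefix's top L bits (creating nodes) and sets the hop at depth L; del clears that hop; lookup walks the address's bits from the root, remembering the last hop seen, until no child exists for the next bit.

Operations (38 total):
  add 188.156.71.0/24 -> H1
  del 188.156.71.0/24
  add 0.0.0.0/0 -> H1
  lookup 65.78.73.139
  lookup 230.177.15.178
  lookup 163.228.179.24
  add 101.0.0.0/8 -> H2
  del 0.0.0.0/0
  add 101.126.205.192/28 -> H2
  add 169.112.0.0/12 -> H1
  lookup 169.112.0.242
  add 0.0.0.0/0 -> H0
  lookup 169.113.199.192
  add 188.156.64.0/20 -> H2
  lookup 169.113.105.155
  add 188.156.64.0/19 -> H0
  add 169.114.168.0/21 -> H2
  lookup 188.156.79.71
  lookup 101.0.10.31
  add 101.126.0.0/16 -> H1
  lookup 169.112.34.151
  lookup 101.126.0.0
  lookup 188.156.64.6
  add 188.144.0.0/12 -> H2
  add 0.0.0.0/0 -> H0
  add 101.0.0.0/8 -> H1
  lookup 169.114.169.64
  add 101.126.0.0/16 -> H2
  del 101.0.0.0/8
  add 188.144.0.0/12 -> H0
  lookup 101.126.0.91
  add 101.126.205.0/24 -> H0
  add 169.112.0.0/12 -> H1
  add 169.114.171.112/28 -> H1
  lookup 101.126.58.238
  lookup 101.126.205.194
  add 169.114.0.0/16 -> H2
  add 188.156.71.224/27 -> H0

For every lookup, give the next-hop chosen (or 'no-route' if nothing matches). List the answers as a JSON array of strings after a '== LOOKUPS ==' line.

Process each operation:
  + 188.156.71.0/24 (H1) depth=24
  del 188.156.71.0/24 (clear depth 24)
  + 0.0.0.0/0 (H1) depth=0
  ? 65.78.73.139  path d0:H1  best=H1
  ? 230.177.15.178  path d0:H1→d1:-  best=H1
  ? 163.228.179.24  path d0:H1→d1:-→d2:-→d3:-  best=H1
  + 101.0.0.0/8 (H2) depth=8
  del 0.0.0.0/0 (clear depth 0)
  + 101.126.205.192/28 (H2) depth=28
  + 169.112.0.0/12 (H1) depth=12
  ? 169.112.0.242  path d0:-→d1:-→d2:-→d3:-→d4:-→d5:-→d6:-→d7:-→d8:-→d9:-→d10:-→d11:-→d12:H1  best=H1
  + 0.0.0.0/0 (H0) depth=0
  ? 169.113.199.192  path d0:H0→d1:-→d2:-→d3:-→d4:-→d5:-→d6:-→d7:-→d8:-→d9:-→d10:-→d11:-→d12:H1  best=H1
  + 188.156.64.0/20 (H2) depth=20
  ? 169.113.105.155  path d0:H0→d1:-→d2:-→d3:-→d4:-→d5:-→d6:-→d7:-→d8:-→d9:-→d10:-→d11:-→d12:H1  best=H1
  + 188.156.64.0/19 (H0) depth=19
  + 169.114.168.0/21 (H2) depth=21
  ? 188.156.79.71  path d0:H0→d1:-→d2:-→d3:-→d4:-→d5:-→d6:-→d7:-→d8:-→d9:-→d10:-→d11:-→d12:-→d13:-→d14:-→d15:-→d16:-→d17:-→d18:-→d19:H0→d20:H2  best=H2
  ? 101.0.10.31  path d0:H0→d1:-→d2:-→d3:-→d4:-→d5:-→d6:-→d7:-→d8:H2→d9:-  best=H2
  + 101.126.0.0/16 (H1) depth=16
  ? 169.112.34.151  path d0:H0→d1:-→d2:-→d3:-→d4:-→d5:-→d6:-→d7:-→d8:-→d9:-→d10:-→d11:-→d12:H1→d13:-→d14:-  best=H1
  ? 101.126.0.0  path d0:H0→d1:-→d2:-→d3:-→d4:-→d5:-→d6:-→d7:-→d8:H2→d9:-→d10:-→d11:-→d12:-→d13:-→d14:-→d15:-→d16:H1  best=H1
  ? 188.156.64.6  path d0:H0→d1:-→d2:-→d3:-→d4:-→d5:-→d6:-→d7:-→d8:-→d9:-→d10:-→d11:-→d12:-→d13:-→d14:-→d15:-→d16:-→d17:-→d18:-→d19:H0→d20:H2→d21:-  best=H2
  + 188.144.0.0/12 (H2) depth=12
  + 0.0.0.0/0 (H0) depth=0
  + 101.0.0.0/8 (H1) depth=8
  ? 169.114.169.64  path d0:H0→d1:-→d2:-→d3:-→d4:-→d5:-→d6:-→d7:-→d8:-→d9:-→d10:-→d11:-→d12:H1→d13:-→d14:-→d15:-→d16:-→d17:-→d18:-→d19:-→d20:-→d21:H2  best=H2
  + 101.126.0.0/16 (H2) depth=16
  del 101.0.0.0/8 (clear depth 8)
  + 188.144.0.0/12 (H0) depth=12
  ? 101.126.0.91  path d0:H0→d1:-→d2:-→d3:-→d4:-→d5:-→d6:-→d7:-→d8:-→d9:-→d10:-→d11:-→d12:-→d13:-→d14:-→d15:-→d16:H2  best=H2
  + 101.126.205.0/24 (H0) depth=24
  + 169.112.0.0/12 (H1) depth=12
  + 169.114.171.112/28 (H1) depth=28
  ? 101.126.58.238  path d0:H0→d1:-→d2:-→d3:-→d4:-→d5:-→d6:-→d7:-→d8:-→d9:-→d10:-→d11:-→d12:-→d13:-→d14:-→d15:-→d16:H2  best=H2
  ? 101.126.205.194  path d0:H0→d1:-→d2:-→d3:-→d4:-→d5:-→d6:-→d7:-→d8:-→d9:-→d10:-→d11:-→d12:-→d13:-→d14:-→d15:-→d16:H2→d17:-→d18:-→d19:-→d20:-→d21:-→d22:-→d23:-→d24:H0→d25:-→d26:-→d27:-→d28:H2  best=H2
  + 169.114.0.0/16 (H2) depth=16
  + 188.156.71.224/27 (H0) depth=27

== LOOKUPS ==
["H1","H1","H1","H1","H1","H1","H2","H2","H1","H1","H2","H2","H2","H2","H2"]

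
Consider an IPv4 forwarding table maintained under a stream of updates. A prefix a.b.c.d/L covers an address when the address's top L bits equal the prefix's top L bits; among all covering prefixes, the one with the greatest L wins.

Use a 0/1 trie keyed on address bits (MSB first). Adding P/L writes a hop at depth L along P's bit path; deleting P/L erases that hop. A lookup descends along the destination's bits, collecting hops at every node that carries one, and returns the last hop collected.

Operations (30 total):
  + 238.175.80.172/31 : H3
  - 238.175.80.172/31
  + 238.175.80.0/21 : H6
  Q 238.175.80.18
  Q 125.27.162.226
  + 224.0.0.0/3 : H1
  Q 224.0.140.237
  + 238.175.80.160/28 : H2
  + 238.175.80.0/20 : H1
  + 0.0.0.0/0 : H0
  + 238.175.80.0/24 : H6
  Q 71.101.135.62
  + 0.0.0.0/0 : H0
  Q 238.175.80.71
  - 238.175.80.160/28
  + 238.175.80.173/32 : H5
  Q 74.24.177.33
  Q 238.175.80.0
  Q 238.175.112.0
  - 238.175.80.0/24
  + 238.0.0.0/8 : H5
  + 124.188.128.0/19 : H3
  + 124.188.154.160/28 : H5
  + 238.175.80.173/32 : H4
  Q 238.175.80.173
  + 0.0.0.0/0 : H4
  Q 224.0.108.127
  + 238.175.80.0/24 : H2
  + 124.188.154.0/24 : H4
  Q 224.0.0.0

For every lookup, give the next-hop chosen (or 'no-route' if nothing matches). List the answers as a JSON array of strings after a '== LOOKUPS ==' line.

Apply in order:
  add 238.175.80.172/31 -> H3 at depth 31
  - 238.175.80.172/31 clear@31
  add 238.175.80.0/21 -> H6 at depth 21
  lookup 238.175.80.18: bits 111011101010111101010000 walk d0:-→d1:-→d2:-→d3:-→d4:-→d5:-→d6:-→d7:-→d8:-→d9:-→d10:-→d11:-→d12:-→d13:-→d14:-→d15:-→d16:-→d17:-→d18:-→d19:-→d20:-→d21:H6→d22:-→d23:-→d24:- -> H6
  lookup 125.27.162.226: bits ε walk d0:- -> no-route
  add 224.0.0.0/3 -> H1 at depth 3
  lookup 224.0.140.237: bits 1110 walk d0:-→d1:-→d2:-→d3:H1→d4:- -> H1
  add 238.175.80.160/28 -> H2 at depth 28
  add 238.175.80.0/20 -> H1 at depth 20
  add 0.0.0.0/0 -> H0 at depth 0
  add 238.175.80.0/24 -> H6 at depth 24
  lookup 71.101.135.62: bits ε walk d0:H0 -> H0
  add 0.0.0.0/0 -> H0 at depth 0
  lookup 238.175.80.71: bits 111011101010111101010000 walk d0:H0→d1:-→d2:-→d3:H1→d4:-→d5:-→d6:-→d7:-→d8:-→d9:-→d10:-→d11:-→d12:-→d13:-→d14:-→d15:-→d16:-→d17:-→d18:-→d19:-→d20:H1→d21:H6→d22:-→d23:-→d24:H6 -> H6
  - 238.175.80.160/28 clear@28
  add 238.175.80.173/32 -> H5 at depth 32
  lookup 74.24.177.33: bits ε walk d0:H0 -> H0
  lookup 238.175.80.0: bits 111011101010111101010000 walk d0:H0→d1:-→d2:-→d3:H1→d4:-→d5:-→d6:-→d7:-→d8:-→d9:-→d10:-→d11:-→d12:-→d13:-→d14:-→d15:-→d16:-→d17:-→d18:-→d19:-→d20:H1→d21:H6→d22:-→d23:-→d24:H6 -> H6
  lookup 238.175.112.0: bits 111011101010111101 walk d0:H0→d1:-→d2:-→d3:H1→d4:-→d5:-→d6:-→d7:-→d8:-→d9:-→d10:-→d11:-→d12:-→d13:-→d14:-→d15:-→d16:-→d17:-→d18:- -> H1
  - 238.175.80.0/24 clear@24
  add 238.0.0.0/8 -> H5 at depth 8
  add 124.188.128.0/19 -> H3 at depth 19
  add 124.188.154.160/28 -> H5 at depth 28
  add 238.175.80.173/32 -> H4 at depth 32
  lookup 238.175.80.173: bits 11101110101011110101000010101101 walk d0:H0→d1:-→d2:-→d3:H1→d4:-→d5:-→d6:-→d7:-→d8:H5→d9:-→d10:-→d11:-→d12:-→d13:-→d14:-→d15:-→d16:-→d17:-→d18:-→d19:-→d20:H1→d21:H6→d22:-→d23:-→d24:-→d25:-→d26:-→d27:-→d28:-→d29:-→d30:-→d31:-→d32:H4 -> H4
  add 0.0.0.0/0 -> H4 at depth 0
  lookup 224.0.108.127: bits 1110 walk d0:H4→d1:-→d2:-→d3:H1→d4:- -> H1
  add 238.175.80.0/24 -> H2 at depth 24
  add 124.188.154.0/24 -> H4 at depth 24
  lookup 224.0.0.0: bits 1110 walk d0:H4→d1:-→d2:-→d3:H1→d4:- -> H1

== LOOKUPS ==
["H6","no-route","H1","H0","H6","H0","H6","H1","H4","H1","H1"]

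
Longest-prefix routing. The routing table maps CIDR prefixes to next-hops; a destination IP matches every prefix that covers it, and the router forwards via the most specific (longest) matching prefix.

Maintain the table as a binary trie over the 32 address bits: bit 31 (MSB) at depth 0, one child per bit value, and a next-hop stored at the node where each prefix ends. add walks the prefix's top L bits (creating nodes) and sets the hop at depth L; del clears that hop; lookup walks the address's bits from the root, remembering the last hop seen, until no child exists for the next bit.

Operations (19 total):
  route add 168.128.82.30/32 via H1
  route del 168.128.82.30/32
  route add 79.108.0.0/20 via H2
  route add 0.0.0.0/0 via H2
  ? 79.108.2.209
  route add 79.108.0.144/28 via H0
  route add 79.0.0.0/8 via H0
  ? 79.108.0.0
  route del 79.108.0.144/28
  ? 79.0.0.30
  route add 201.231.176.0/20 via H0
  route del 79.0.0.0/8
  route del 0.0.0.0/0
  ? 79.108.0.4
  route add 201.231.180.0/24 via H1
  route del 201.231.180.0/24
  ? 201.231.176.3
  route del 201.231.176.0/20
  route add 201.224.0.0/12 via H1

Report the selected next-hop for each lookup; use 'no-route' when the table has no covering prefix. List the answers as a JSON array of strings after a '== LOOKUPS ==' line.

Process each operation:
  + 168.128.82.30/32 (H1) depth=32
  del 168.128.82.30/32 (clear depth 32)
  + 79.108.0.0/20 (H2) depth=20
  + 0.0.0.0/0 (H2) depth=0
  lookup 79.108.2.209: bits 01001111011011000000 walk d0:H2→d1:-→d2:-→d3:-→d4:-→d5:-→d6:-→d7:-→d8:-→d9:-→d10:-→d11:-→d12:-→d13:-→d14:-→d15:-→d16:-→d17:-→d18:-→d19:-→d20:H2 -> H2
  + 79.108.0.144/28 (H0) depth=28
  + 79.0.0.0/8 (H0) depth=8
  lookup 79.108.0.0: bits 010011110110110000000000 walk d0:H2→d1:-→d2:-→d3:-→d4:-→d5:-→d6:-→d7:-→d8:H0→d9:-→d10:-→d11:-→d12:-→d13:-→d14:-→d15:-→d16:-→d17:-→d18:-→d19:-→d20:H2→d21:-→d22:-→d23:-→d24:- -> H2
  del 79.108.0.144/28 (clear depth 28)
  lookup 79.0.0.30: bits 010011110 walk d0:H2→d1:-→d2:-→d3:-→d4:-→d5:-→d6:-→d7:-→d8:H0→d9:- -> H0
  + 201.231.176.0/20 (H0) depth=20
  del 79.0.0.0/8 (clear depth 8)
  del 0.0.0.0/0 (clear depth 0)
  lookup 79.108.0.4: bits 010011110110110000000000 walk d0:-→d1:-→d2:-→d3:-→d4:-→d5:-→d6:-→d7:-→d8:-→d9:-→d10:-→d11:-→d12:-→d13:-→d14:-→d15:-→d16:-→d17:-→d18:-→d19:-→d20:H2→d21:-→d22:-→d23:-→d24:- -> H2
  + 201.231.180.0/24 (H1) depth=24
  del 201.231.180.0/24 (clear depth 24)
  lookup 201.231.176.3: bits 110010011110011110110 walk d0:-→d1:-→d2:-→d3:-→d4:-→d5:-→d6:-→d7:-→d8:-→d9:-→d10:-→d11:-→d12:-→d13:-→d14:-→d15:-→d16:-→d17:-→d18:-→d19:-→d20:H0→d21:- -> H0
  del 201.231.176.0/20 (clear depth 20)
  + 201.224.0.0/12 (H1) depth=12

== LOOKUPS ==
["H2","H2","H0","H2","H0"]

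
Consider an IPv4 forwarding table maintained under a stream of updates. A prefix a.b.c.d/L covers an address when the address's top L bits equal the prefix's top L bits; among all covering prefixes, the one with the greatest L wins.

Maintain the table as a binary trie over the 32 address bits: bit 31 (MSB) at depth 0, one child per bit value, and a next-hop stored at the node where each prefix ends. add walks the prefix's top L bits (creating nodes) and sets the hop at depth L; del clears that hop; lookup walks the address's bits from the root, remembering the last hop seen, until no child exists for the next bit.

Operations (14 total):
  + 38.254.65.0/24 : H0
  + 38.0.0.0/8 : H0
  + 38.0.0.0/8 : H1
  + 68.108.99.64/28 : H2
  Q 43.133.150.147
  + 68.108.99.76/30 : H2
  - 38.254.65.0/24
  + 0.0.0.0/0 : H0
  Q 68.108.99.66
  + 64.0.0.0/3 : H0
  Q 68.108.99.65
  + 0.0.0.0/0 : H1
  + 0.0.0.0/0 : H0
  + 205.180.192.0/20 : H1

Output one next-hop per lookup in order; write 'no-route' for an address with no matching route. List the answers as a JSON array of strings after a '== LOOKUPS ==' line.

Trace:
  add 38.254.65.0/24 -> H0 at depth 24
  add 38.0.0.0/8 -> H0 at depth 8
  add 38.0.0.0/8 -> H1 at depth 8
  add 68.108.99.64/28 -> H2 at depth 28
  Q 43.133.150.147: descend 0010 ; hops seen [∅] ; pick no-route
  add 68.108.99.76/30 -> H2 at depth 30
  del 38.254.65.0/24 (clear depth 24)
  add 0.0.0.0/0 -> H0 at depth 0
  Q 68.108.99.66: descend 0100010001101100011000110100 ; hops seen [H0,H2] ; pick H2
  add 64.0.0.0/3 -> H0 at depth 3
  Q 68.108.99.65: descend 0100010001101100011000110100 ; hops seen [H0,H0,H2] ; pick H2
  add 0.0.0.0/0 -> H1 at depth 0
  add 0.0.0.0/0 -> H0 at depth 0
  add 205.180.192.0/20 -> H1 at depth 20

== LOOKUPS ==
["no-route","H2","H2"]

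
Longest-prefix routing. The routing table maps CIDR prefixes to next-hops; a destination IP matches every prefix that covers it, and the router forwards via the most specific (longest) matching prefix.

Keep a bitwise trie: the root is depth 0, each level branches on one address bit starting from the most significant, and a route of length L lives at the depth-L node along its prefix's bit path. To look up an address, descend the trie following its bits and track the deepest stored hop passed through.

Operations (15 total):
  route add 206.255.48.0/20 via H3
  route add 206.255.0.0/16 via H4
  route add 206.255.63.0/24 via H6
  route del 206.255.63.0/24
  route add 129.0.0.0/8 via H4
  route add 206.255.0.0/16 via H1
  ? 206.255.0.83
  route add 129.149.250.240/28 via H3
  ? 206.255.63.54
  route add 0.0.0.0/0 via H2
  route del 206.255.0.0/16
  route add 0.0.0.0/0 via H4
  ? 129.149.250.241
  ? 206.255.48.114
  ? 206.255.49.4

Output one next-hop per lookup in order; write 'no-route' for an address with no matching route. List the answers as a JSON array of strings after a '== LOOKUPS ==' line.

Apply in order:
  + 206.255.48.0/20 (H3) depth=20
  + 206.255.0.0/16 (H4) depth=16
  + 206.255.63.0/24 (H6) depth=24
  - 206.255.63.0/24 clear@24
  + 129.0.0.0/8 (H4) depth=8
  + 206.255.0.0/16 (H1) depth=16
  ? 206.255.0.83  path d0:-→d1:-→d2:-→d3:-→d4:-→d5:-→d6:-→d7:-→d8:-→d9:-→d10:-→d11:-→d12:-→d13:-→d14:-→d15:-→d16:H1→d17:-→d18:-  best=H1
  + 129.149.250.240/28 (H3) depth=28
  ? 206.255.63.54  path d0:-→d1:-→d2:-→d3:-→d4:-→d5:-→d6:-→d7:-→d8:-→d9:-→d10:-→d11:-→d12:-→d13:-→d14:-→d15:-→d16:H1→d17:-→d18:-→d19:-→d20:H3→d21:-→d22:-→d23:-→d24:-  best=H3
  + 0.0.0.0/0 (H2) depth=0
  - 206.255.0.0/16 clear@16
  + 0.0.0.0/0 (H4) depth=0
  ? 129.149.250.241  path d0:H4→d1:-→d2:-→d3:-→d4:-→d5:-→d6:-→d7:-→d8:H4→d9:-→d10:-→d11:-→d12:-→d13:-→d14:-→d15:-→d16:-→d17:-→d18:-→d19:-→d20:-→d21:-→d22:-→d23:-→d24:-→d25:-→d26:-→d27:-→d28:H3  best=H3
  ? 206.255.48.114  path d0:H4→d1:-→d2:-→d3:-→d4:-→d5:-→d6:-→d7:-→d8:-→d9:-→d10:-→d11:-→d12:-→d13:-→d14:-→d15:-→d16:-→d17:-→d18:-→d19:-→d20:H3  best=H3
  ? 206.255.49.4  path d0:H4→d1:-→d2:-→d3:-→d4:-→d5:-→d6:-→d7:-→d8:-→d9:-→d10:-→d11:-→d12:-→d13:-→d14:-→d15:-→d16:-→d17:-→d18:-→d19:-→d20:H3  best=H3

== LOOKUPS ==
["H1","H3","H3","H3","H3"]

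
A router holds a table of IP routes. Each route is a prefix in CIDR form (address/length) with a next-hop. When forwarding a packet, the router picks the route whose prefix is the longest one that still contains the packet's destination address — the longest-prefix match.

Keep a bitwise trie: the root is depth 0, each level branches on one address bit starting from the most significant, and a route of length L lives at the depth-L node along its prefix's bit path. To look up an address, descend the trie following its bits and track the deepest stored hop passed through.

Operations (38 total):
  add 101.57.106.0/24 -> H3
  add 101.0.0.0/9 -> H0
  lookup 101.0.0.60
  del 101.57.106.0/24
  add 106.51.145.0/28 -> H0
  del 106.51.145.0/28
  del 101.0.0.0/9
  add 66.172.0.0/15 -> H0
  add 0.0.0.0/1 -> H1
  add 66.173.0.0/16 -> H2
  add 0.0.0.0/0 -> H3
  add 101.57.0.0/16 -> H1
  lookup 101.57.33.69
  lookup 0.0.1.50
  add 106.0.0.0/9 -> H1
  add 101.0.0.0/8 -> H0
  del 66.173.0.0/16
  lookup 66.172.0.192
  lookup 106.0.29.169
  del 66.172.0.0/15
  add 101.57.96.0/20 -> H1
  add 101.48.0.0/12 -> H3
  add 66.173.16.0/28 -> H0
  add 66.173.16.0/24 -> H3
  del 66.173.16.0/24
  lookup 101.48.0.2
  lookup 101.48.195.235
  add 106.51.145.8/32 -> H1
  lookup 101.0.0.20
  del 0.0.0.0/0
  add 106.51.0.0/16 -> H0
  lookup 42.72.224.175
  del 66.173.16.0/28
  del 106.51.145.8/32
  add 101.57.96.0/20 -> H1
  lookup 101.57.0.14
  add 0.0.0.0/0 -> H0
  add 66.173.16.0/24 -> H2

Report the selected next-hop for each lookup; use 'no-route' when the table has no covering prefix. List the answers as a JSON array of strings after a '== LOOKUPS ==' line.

Trace:
  + 101.57.106.0/24 (H3) depth=24
  + 101.0.0.0/9 (H0) depth=9
  lookup 101.0.0.60: bits 0110010100 walk d0:-→d1:-→d2:-→d3:-→d4:-→d5:-→d6:-→d7:-→d8:-→d9:H0→d10:- -> H0
  del 101.57.106.0/24 (clear depth 24)
  + 106.51.145.0/28 (H0) depth=28
  del 106.51.145.0/28 (clear depth 28)
  del 101.0.0.0/9 (clear depth 9)
  + 66.172.0.0/15 (H0) depth=15
  + 0.0.0.0/1 (H1) depth=1
  + 66.173.0.0/16 (H2) depth=16
  + 0.0.0.0/0 (H3) depth=0
  + 101.57.0.0/16 (H1) depth=16
  lookup 101.57.33.69: bits 01100101001110010 walk d0:H3→d1:H1→d2:-→d3:-→d4:-→d5:-→d6:-→d7:-→d8:-→d9:-→d10:-→d11:-→d12:-→d13:-→d14:-→d15:-→d16:H1→d17:- -> H1
  lookup 0.0.1.50: bits 0 walk d0:H3→d1:H1 -> H1
  + 106.0.0.0/9 (H1) depth=9
  + 101.0.0.0/8 (H0) depth=8
  del 66.173.0.0/16 (clear depth 16)
  lookup 66.172.0.192: bits 010000101010110 walk d0:H3→d1:H1→d2:-→d3:-→d4:-→d5:-→d6:-→d7:-→d8:-→d9:-→d10:-→d11:-→d12:-→d13:-→d14:-→d15:H0 -> H0
  lookup 106.0.29.169: bits 0110101000 walk d0:H3→d1:H1→d2:-→d3:-→d4:-→d5:-→d6:-→d7:-→d8:-→d9:H1→d10:- -> H1
  del 66.172.0.0/15 (clear depth 15)
  + 101.57.96.0/20 (H1) depth=20
  + 101.48.0.0/12 (H3) depth=12
  + 66.173.16.0/28 (H0) depth=28
  + 66.173.16.0/24 (H3) depth=24
  del 66.173.16.0/24 (clear depth 24)
  lookup 101.48.0.2: bits 011001010011 walk d0:H3→d1:H1→d2:-→d3:-→d4:-→d5:-→d6:-→d7:-→d8:H0→d9:-→d10:-→d11:-→d12:H3 -> H3
  lookup 101.48.195.235: bits 011001010011 walk d0:H3→d1:H1→d2:-→d3:-→d4:-→d5:-→d6:-→d7:-→d8:H0→d9:-→d10:-→d11:-→d12:H3 -> H3
  + 106.51.145.8/32 (H1) depth=32
  lookup 101.0.0.20: bits 0110010100 walk d0:H3→d1:H1→d2:-→d3:-→d4:-→d5:-→d6:-→d7:-→d8:H0→d9:-→d10:- -> H0
  del 0.0.0.0/0 (clear depth 0)
  + 106.51.0.0/16 (H0) depth=16
  lookup 42.72.224.175: bits 0 walk d0:-→d1:H1 -> H1
  del 66.173.16.0/28 (clear depth 28)
  del 106.51.145.8/32 (clear depth 32)
  + 101.57.96.0/20 (H1) depth=20
  lookup 101.57.0.14: bits 01100101001110010 walk d0:-→d1:H1→d2:-→d3:-→d4:-→d5:-→d6:-→d7:-→d8:H0→d9:-→d10:-→d11:-→d12:H3→d13:-→d14:-→d15:-→d16:H1→d17:- -> H1
  + 0.0.0.0/0 (H0) depth=0
  + 66.173.16.0/24 (H2) depth=24

== LOOKUPS ==
["H0","H1","H1","H0","H1","H3","H3","H0","H1","H1"]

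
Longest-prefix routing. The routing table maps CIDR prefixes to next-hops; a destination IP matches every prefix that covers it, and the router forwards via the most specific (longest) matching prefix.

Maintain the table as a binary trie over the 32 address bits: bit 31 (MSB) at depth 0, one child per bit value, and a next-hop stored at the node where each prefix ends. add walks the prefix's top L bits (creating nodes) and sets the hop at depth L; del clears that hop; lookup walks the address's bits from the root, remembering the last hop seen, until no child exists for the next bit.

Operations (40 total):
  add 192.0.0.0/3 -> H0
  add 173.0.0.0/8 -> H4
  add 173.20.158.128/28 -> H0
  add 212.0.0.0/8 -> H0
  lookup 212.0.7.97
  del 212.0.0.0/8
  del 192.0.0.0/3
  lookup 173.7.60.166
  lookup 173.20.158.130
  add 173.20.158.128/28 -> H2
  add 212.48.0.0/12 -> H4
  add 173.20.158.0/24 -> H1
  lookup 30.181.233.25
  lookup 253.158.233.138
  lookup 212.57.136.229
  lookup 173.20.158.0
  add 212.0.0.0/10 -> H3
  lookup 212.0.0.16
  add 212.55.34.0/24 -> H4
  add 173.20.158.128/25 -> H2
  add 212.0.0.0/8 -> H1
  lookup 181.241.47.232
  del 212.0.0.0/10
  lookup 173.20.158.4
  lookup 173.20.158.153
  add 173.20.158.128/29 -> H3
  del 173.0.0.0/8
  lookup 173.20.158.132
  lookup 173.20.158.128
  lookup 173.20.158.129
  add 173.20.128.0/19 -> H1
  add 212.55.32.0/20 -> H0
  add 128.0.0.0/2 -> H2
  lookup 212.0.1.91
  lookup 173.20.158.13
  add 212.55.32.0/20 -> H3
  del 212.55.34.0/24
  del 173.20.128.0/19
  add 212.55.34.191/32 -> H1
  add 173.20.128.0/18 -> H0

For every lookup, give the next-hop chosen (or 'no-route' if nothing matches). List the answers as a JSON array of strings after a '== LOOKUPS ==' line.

Apply in order:
  add 192.0.0.0/3 -> H0 at depth 3
  add 173.0.0.0/8 -> H4 at depth 8
  add 173.20.158.128/28 -> H0 at depth 28
  add 212.0.0.0/8 -> H0 at depth 8
  Q 212.0.7.97: descend 11010100 ; hops seen [H0,H0] ; pick H0
  del 212.0.0.0/8 (clear depth 8)
  del 192.0.0.0/3 (clear depth 3)
  Q 173.7.60.166: descend 10101101000 ; hops seen [H4] ; pick H4
  Q 173.20.158.130: descend 1010110100010100100111101000 ; hops seen [H4,H0] ; pick H0
  add 173.20.158.128/28 -> H2 at depth 28
  add 212.48.0.0/12 -> H4 at depth 12
  add 173.20.158.0/24 -> H1 at depth 24
  Q 30.181.233.25: descend ε ; hops seen [∅] ; pick no-route
  Q 253.158.233.138: descend 11 ; hops seen [∅] ; pick no-route
  Q 212.57.136.229: descend 110101000011 ; hops seen [H4] ; pick H4
  Q 173.20.158.0: descend 101011010001010010011110 ; hops seen [H4,H1] ; pick H1
  add 212.0.0.0/10 -> H3 at depth 10
  Q 212.0.0.16: descend 1101010000 ; hops seen [H3] ; pick H3
  add 212.55.34.0/24 -> H4 at depth 24
  add 173.20.158.128/25 -> H2 at depth 25
  add 212.0.0.0/8 -> H1 at depth 8
  Q 181.241.47.232: descend 101 ; hops seen [∅] ; pick no-route
  del 212.0.0.0/10 (clear depth 10)
  Q 173.20.158.4: descend 101011010001010010011110 ; hops seen [H4,H1] ; pick H1
  Q 173.20.158.153: descend 101011010001010010011110100 ; hops seen [H4,H1,H2] ; pick H2
  add 173.20.158.128/29 -> H3 at depth 29
  del 173.0.0.0/8 (clear depth 8)
  Q 173.20.158.132: descend 10101101000101001001111010000 ; hops seen [H1,H2,H2,H3] ; pick H3
  Q 173.20.158.128: descend 10101101000101001001111010000 ; hops seen [H1,H2,H2,H3] ; pick H3
  Q 173.20.158.129: descend 10101101000101001001111010000 ; hops seen [H1,H2,H2,H3] ; pick H3
  add 173.20.128.0/19 -> H1 at depth 19
  add 212.55.32.0/20 -> H0 at depth 20
  add 128.0.0.0/2 -> H2 at depth 2
  Q 212.0.1.91: descend 1101010000 ; hops seen [H1] ; pick H1
  Q 173.20.158.13: descend 101011010001010010011110 ; hops seen [H2,H1,H1] ; pick H1
  add 212.55.32.0/20 -> H3 at depth 20
  del 212.55.34.0/24 (clear depth 24)
  del 173.20.128.0/19 (clear depth 19)
  add 212.55.34.191/32 -> H1 at depth 32
  add 173.20.128.0/18 -> H0 at depth 18

== LOOKUPS ==
["H0","H4","H0","no-route","no-route","H4","H1","H3","no-route","H1","H2","H3","H3","H3","H1","H1"]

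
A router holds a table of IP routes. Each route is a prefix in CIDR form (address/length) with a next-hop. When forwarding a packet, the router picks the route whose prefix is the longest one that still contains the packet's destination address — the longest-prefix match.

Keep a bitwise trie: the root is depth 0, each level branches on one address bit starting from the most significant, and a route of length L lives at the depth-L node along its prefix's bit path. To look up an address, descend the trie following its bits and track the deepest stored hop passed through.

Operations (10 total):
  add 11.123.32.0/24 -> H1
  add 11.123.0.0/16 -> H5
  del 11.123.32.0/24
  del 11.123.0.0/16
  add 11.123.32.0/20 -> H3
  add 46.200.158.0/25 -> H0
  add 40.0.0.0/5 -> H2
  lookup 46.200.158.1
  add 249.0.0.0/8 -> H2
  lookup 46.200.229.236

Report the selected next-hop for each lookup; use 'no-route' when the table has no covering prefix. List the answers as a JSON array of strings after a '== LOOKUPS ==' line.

Apply in order:
  add 11.123.32.0/24 -> H1 at depth 24
  add 11.123.0.0/16 -> H5 at depth 16
  - 11.123.32.0/24 clear@24
  - 11.123.0.0/16 clear@16
  add 11.123.32.0/20 -> H3 at depth 20
  add 46.200.158.0/25 -> H0 at depth 25
  add 40.0.0.0/5 -> H2 at depth 5
  ? 46.200.158.1  path d0:-→d1:-→d2:-→d3:-→d4:-→d5:H2→d6:-→d7:-→d8:-→d9:-→d10:-→d11:-→d12:-→d13:-→d14:-→d15:-→d16:-→d17:-→d18:-→d19:-→d20:-→d21:-→d22:-→d23:-→d24:-→d25:H0  best=H0
  add 249.0.0.0/8 -> H2 at depth 8
  ? 46.200.229.236  path d0:-→d1:-→d2:-→d3:-→d4:-→d5:H2→d6:-→d7:-→d8:-→d9:-→d10:-→d11:-→d12:-→d13:-→d14:-→d15:-→d16:-→d17:-  best=H2

== LOOKUPS ==
["H0","H2"]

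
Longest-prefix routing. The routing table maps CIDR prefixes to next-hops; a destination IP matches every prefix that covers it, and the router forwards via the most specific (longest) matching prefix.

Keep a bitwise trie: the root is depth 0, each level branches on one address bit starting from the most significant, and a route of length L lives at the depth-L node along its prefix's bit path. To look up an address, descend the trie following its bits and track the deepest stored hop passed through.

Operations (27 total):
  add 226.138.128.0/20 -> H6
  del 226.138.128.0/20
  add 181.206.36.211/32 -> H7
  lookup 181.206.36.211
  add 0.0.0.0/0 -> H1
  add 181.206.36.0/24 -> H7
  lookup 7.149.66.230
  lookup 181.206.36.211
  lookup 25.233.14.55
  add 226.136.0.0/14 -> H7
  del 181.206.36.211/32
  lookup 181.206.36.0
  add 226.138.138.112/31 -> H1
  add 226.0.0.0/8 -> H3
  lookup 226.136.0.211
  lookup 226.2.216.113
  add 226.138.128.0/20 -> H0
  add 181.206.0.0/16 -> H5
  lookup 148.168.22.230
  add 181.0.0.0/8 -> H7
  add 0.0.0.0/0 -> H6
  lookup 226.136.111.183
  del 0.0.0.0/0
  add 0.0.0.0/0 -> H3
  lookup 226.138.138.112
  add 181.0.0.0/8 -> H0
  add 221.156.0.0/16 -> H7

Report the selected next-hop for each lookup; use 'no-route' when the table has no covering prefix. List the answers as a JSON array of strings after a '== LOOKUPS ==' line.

Apply in order:
  add 226.138.128.0/20 -> H6 at depth 20
  del 226.138.128.0/20 (clear depth 20)
  add 181.206.36.211/32 -> H7 at depth 32
  lookup 181.206.36.211: bits 10110101110011100010010011010011 walk d0:-→d1:-→d2:-→d3:-→d4:-→d5:-→d6:-→d7:-→d8:-→d9:-→d10:-→d11:-→d12:-→d13:-→d14:-→d15:-→d16:-→d17:-→d18:-→d19:-→d20:-→d21:-→d22:-→d23:-→d24:-→d25:-→d26:-→d27:-→d28:-→d29:-→d30:-→d31:-→d32:H7 -> H7
  add 0.0.0.0/0 -> H1 at depth 0
  add 181.206.36.0/24 -> H7 at depth 24
  lookup 7.149.66.230: bits ε walk d0:H1 -> H1
  lookup 181.206.36.211: bits 10110101110011100010010011010011 walk d0:H1→d1:-→d2:-→d3:-→d4:-→d5:-→d6:-→d7:-→d8:-→d9:-→d10:-→d11:-→d12:-→d13:-→d14:-→d15:-→d16:-→d17:-→d18:-→d19:-→d20:-→d21:-→d22:-→d23:-→d24:H7→d25:-→d26:-→d27:-→d28:-→d29:-→d30:-→d31:-→d32:H7 -> H7
  lookup 25.233.14.55: bits ε walk d0:H1 -> H1
  add 226.136.0.0/14 -> H7 at depth 14
  del 181.206.36.211/32 (clear depth 32)
  lookup 181.206.36.0: bits 101101011100111000100100 walk d0:H1→d1:-→d2:-→d3:-→d4:-→d5:-→d6:-→d7:-→d8:-→d9:-→d10:-→d11:-→d12:-→d13:-→d14:-→d15:-→d16:-→d17:-→d18:-→d19:-→d20:-→d21:-→d22:-→d23:-→d24:H7 -> H7
  add 226.138.138.112/31 -> H1 at depth 31
  add 226.0.0.0/8 -> H3 at depth 8
  lookup 226.136.0.211: bits 11100010100010 walk d0:H1→d1:-→d2:-→d3:-→d4:-→d5:-→d6:-→d7:-→d8:H3→d9:-→d10:-→d11:-→d12:-→d13:-→d14:H7 -> H7
  lookup 226.2.216.113: bits 11100010 walk d0:H1→d1:-→d2:-→d3:-→d4:-→d5:-→d6:-→d7:-→d8:H3 -> H3
  add 226.138.128.0/20 -> H0 at depth 20
  add 181.206.0.0/16 -> H5 at depth 16
  lookup 148.168.22.230: bits 10 walk d0:H1→d1:-→d2:- -> H1
  add 181.0.0.0/8 -> H7 at depth 8
  add 0.0.0.0/0 -> H6 at depth 0
  lookup 226.136.111.183: bits 11100010100010 walk d0:H6→d1:-→d2:-→d3:-→d4:-→d5:-→d6:-→d7:-→d8:H3→d9:-→d10:-→d11:-→d12:-→d13:-→d14:H7 -> H7
  del 0.0.0.0/0 (clear depth 0)
  add 0.0.0.0/0 -> H3 at depth 0
  lookup 226.138.138.112: bits 1110001010001010100010100111000 walk d0:H3→d1:-→d2:-→d3:-→d4:-→d5:-→d6:-→d7:-→d8:H3→d9:-→d10:-→d11:-→d12:-→d13:-→d14:H7→d15:-→d16:-→d17:-→d18:-→d19:-→d20:H0→d21:-→d22:-→d23:-→d24:-→d25:-→d26:-→d27:-→d28:-→d29:-→d30:-→d31:H1 -> H1
  add 181.0.0.0/8 -> H0 at depth 8
  add 221.156.0.0/16 -> H7 at depth 16

== LOOKUPS ==
["H7","H1","H7","H1","H7","H7","H3","H1","H7","H1"]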